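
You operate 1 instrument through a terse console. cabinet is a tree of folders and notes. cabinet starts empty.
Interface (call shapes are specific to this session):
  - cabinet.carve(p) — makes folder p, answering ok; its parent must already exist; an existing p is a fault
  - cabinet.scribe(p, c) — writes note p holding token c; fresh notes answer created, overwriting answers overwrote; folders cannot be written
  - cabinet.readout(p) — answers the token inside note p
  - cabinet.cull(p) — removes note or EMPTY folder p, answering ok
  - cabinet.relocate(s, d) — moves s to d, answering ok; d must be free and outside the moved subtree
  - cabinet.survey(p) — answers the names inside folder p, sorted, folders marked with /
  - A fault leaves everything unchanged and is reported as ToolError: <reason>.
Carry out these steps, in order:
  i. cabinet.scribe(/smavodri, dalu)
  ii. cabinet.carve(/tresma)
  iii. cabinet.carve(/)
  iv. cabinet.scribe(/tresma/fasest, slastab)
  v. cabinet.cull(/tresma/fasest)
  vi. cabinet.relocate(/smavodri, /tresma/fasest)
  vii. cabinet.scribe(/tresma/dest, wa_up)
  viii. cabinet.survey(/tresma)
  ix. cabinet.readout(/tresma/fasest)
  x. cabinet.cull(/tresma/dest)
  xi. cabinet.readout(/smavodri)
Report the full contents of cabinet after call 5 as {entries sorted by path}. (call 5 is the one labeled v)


Answer: {smavodri=dalu, tresma/}

Derivation:
> cabinet.scribe p: /smavodri c: dalu
= created
> cabinet.carve p: /tresma
= ok
> cabinet.carve p: /
= ToolError: exists
> cabinet.scribe p: /tresma/fasest c: slastab
= created
> cabinet.cull p: /tresma/fasest
= ok
> cabinet.relocate s: /smavodri d: /tresma/fasest
= ok
> cabinet.scribe p: /tresma/dest c: wa_up
= created
> cabinet.survey p: /tresma
= [dest, fasest]
> cabinet.readout p: /tresma/fasest
= dalu
> cabinet.cull p: /tresma/dest
= ok
> cabinet.readout p: /smavodri
= ToolError: not found


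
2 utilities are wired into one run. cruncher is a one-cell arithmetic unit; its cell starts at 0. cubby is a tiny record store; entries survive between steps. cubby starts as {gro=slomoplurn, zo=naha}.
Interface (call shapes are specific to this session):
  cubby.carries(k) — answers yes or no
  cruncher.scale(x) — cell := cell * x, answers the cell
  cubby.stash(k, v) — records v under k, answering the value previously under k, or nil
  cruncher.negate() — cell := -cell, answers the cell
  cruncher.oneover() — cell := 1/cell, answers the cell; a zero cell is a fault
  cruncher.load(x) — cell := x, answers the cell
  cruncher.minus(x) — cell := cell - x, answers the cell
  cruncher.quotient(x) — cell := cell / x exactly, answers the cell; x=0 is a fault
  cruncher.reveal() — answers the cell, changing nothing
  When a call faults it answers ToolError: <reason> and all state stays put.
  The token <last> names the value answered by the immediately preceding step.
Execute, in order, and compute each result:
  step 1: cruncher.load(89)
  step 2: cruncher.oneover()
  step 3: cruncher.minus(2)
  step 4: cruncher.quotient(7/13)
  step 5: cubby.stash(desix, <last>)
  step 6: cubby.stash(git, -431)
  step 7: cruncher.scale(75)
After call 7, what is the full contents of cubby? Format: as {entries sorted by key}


I run cruncher.load passing x='89', and get 89.
I call cruncher.oneover(), yielding 1/89.
I run cruncher.minus passing x='2', and see -177/89.
I use cruncher.quotient passing x='7/13', → -2301/623.
Calling cubby.stash passing k='desix', v='<last>': nil.
Next I call cubby.stash passing k='git', v='-431', and get nil.
Invoking cruncher.scale passing x='75', and get -172575/623.

Answer: {desix=-2301/623, git=-431, gro=slomoplurn, zo=naha}


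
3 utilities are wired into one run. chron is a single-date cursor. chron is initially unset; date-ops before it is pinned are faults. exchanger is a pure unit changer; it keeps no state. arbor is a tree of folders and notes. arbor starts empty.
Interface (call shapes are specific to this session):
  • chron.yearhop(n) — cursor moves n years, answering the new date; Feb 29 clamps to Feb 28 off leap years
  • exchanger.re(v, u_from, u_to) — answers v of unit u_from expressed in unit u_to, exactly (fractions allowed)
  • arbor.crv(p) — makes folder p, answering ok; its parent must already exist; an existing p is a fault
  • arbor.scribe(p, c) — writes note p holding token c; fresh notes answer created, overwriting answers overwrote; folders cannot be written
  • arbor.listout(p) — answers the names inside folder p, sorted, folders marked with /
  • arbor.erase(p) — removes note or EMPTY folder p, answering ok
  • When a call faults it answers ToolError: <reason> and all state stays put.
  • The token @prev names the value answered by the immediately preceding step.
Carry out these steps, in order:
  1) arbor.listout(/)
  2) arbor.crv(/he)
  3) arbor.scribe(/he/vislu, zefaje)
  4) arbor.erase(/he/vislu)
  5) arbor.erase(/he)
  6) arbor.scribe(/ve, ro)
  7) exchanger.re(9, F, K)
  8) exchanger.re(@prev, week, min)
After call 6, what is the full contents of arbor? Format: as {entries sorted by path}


Answer: {ve=ro}

Derivation:
·→ listout(p=/)
·← []
·→ crv(p=/he)
·← ok
·→ scribe(p=/he/vislu, c=zefaje)
·← created
·→ erase(p=/he/vislu)
·← ok
·→ erase(p=/he)
·← ok
·→ scribe(p=/ve, c=ro)
·← created
·→ re(v=9, u_from=F, u_to=K)
·← 46867/180
·→ re(v=@prev, u_from=week, u_to=min)
·← 2624552


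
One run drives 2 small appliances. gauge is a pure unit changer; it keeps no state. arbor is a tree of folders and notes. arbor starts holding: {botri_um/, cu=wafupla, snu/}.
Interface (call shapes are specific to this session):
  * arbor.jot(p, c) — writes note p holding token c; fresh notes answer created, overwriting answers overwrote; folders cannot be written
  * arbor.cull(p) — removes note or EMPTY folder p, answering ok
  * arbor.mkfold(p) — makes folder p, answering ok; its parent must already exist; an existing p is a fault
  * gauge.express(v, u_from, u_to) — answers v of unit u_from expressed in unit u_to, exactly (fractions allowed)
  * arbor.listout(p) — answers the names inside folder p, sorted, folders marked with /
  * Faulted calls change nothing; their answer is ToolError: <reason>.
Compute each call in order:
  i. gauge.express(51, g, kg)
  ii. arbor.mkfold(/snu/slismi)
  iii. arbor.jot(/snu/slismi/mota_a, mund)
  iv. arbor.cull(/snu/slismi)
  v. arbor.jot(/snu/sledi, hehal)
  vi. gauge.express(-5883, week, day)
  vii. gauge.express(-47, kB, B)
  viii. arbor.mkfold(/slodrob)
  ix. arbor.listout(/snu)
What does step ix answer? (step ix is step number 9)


$ gauge.express 51 g kg
  51/1000
$ arbor.mkfold /snu/slismi
  ok
$ arbor.jot /snu/slismi/mota_a mund
  created
$ arbor.cull /snu/slismi
  ToolError: not empty
$ arbor.jot /snu/sledi hehal
  created
$ gauge.express -5883 week day
  -41181
$ gauge.express -47 kB B
  -47000
$ arbor.mkfold /slodrob
  ok
$ arbor.listout /snu
  [sledi, slismi/]

Answer: [sledi, slismi/]


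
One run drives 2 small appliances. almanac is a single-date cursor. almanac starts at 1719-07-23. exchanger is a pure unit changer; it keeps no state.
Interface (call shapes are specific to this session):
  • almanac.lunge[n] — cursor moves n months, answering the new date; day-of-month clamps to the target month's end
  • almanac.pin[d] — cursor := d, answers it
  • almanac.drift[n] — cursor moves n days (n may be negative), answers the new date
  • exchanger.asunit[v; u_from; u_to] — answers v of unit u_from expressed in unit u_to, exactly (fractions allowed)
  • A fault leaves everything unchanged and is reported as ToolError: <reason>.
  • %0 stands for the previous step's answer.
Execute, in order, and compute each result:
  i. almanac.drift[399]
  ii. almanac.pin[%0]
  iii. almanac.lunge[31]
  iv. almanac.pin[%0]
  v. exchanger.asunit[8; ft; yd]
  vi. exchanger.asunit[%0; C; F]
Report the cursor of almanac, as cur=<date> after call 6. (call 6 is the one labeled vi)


Answer: cur=1723-03-25

Derivation:
Step: almanac.drift[n='399']
Result: 1720-08-25
Step: almanac.pin[d='%0']
Result: 1720-08-25
Step: almanac.lunge[n='31']
Result: 1723-03-25
Step: almanac.pin[d='%0']
Result: 1723-03-25
Step: exchanger.asunit[v='8'; u_from='ft'; u_to='yd']
Result: 8/3
Step: exchanger.asunit[v='%0'; u_from='C'; u_to='F']
Result: 184/5


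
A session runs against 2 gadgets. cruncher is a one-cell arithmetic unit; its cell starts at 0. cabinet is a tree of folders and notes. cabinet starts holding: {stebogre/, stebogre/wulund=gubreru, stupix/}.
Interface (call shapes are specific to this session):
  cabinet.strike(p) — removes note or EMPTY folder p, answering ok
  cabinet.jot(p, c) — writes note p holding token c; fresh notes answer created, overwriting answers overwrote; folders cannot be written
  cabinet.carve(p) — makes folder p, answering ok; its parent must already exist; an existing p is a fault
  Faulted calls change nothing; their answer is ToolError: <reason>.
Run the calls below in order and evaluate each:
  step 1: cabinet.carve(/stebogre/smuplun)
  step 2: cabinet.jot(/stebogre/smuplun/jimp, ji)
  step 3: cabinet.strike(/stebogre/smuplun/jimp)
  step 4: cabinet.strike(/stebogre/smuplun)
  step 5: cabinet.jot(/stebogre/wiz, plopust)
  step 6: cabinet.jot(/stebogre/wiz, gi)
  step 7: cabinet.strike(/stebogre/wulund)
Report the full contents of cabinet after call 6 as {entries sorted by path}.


Answer: {stebogre/, stebogre/wiz=gi, stebogre/wulund=gubreru, stupix/}

Derivation:
-> cabinet.carve(p=/stebogre/smuplun)
<- ok
-> cabinet.jot(p=/stebogre/smuplun/jimp, c=ji)
<- created
-> cabinet.strike(p=/stebogre/smuplun/jimp)
<- ok
-> cabinet.strike(p=/stebogre/smuplun)
<- ok
-> cabinet.jot(p=/stebogre/wiz, c=plopust)
<- created
-> cabinet.jot(p=/stebogre/wiz, c=gi)
<- overwrote
-> cabinet.strike(p=/stebogre/wulund)
<- ok


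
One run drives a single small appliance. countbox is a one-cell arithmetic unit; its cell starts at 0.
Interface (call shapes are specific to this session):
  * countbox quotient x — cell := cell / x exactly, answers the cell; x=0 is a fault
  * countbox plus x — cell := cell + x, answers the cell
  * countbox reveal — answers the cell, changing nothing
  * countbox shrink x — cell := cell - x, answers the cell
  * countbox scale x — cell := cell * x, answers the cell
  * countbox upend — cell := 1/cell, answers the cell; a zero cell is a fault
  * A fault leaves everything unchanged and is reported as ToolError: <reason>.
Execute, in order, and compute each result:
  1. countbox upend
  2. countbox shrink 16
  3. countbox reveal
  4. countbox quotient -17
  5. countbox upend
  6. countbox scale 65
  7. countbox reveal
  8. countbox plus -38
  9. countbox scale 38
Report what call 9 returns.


Answer: 9443/8

Derivation:
! 1. countbox upend() ~> ToolError: reciprocal of zero
! 2. countbox shrink(x=16) ~> -16
! 3. countbox reveal() ~> -16
! 4. countbox quotient(x=-17) ~> 16/17
! 5. countbox upend() ~> 17/16
! 6. countbox scale(x=65) ~> 1105/16
! 7. countbox reveal() ~> 1105/16
! 8. countbox plus(x=-38) ~> 497/16
! 9. countbox scale(x=38) ~> 9443/8


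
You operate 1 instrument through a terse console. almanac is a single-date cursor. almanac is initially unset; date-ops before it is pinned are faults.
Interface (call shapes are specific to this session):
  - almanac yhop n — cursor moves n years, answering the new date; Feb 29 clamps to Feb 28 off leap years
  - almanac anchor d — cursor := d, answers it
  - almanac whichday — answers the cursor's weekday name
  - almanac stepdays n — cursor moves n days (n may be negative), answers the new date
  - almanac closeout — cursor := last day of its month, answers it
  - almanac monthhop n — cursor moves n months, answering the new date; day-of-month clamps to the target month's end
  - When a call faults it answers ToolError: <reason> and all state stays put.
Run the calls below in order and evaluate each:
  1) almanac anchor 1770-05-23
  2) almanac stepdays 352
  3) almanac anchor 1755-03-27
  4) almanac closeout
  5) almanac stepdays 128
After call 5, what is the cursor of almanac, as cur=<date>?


-> almanac anchor(1770-05-23)
<- 1770-05-23
-> almanac stepdays(352)
<- 1771-05-10
-> almanac anchor(1755-03-27)
<- 1755-03-27
-> almanac closeout()
<- 1755-03-31
-> almanac stepdays(128)
<- 1755-08-06

Answer: cur=1755-08-06


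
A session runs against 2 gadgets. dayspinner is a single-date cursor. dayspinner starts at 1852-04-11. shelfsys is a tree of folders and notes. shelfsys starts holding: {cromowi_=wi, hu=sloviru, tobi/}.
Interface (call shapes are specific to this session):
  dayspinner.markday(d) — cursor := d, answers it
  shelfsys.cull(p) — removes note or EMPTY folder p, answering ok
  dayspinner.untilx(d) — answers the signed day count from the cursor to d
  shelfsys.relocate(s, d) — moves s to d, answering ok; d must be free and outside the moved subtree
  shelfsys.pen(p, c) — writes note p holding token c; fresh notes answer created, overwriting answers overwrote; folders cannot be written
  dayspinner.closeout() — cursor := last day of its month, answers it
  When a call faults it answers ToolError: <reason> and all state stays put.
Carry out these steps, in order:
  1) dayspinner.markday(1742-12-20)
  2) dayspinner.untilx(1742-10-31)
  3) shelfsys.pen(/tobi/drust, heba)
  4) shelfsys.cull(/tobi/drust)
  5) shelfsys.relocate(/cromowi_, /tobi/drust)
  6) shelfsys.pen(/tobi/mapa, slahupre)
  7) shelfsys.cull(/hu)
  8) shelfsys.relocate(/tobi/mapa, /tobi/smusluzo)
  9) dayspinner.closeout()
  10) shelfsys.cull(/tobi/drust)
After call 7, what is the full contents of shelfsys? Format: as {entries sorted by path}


Answer: {tobi/, tobi/drust=wi, tobi/mapa=slahupre}

Derivation:
CALL dayspinner.markday[d=1742-12-20]
RET  1742-12-20
CALL dayspinner.untilx[d=1742-10-31]
RET  -50
CALL shelfsys.pen[p=/tobi/drust; c=heba]
RET  created
CALL shelfsys.cull[p=/tobi/drust]
RET  ok
CALL shelfsys.relocate[s=/cromowi_; d=/tobi/drust]
RET  ok
CALL shelfsys.pen[p=/tobi/mapa; c=slahupre]
RET  created
CALL shelfsys.cull[p=/hu]
RET  ok
CALL shelfsys.relocate[s=/tobi/mapa; d=/tobi/smusluzo]
RET  ok
CALL dayspinner.closeout[]
RET  1742-12-31
CALL shelfsys.cull[p=/tobi/drust]
RET  ok


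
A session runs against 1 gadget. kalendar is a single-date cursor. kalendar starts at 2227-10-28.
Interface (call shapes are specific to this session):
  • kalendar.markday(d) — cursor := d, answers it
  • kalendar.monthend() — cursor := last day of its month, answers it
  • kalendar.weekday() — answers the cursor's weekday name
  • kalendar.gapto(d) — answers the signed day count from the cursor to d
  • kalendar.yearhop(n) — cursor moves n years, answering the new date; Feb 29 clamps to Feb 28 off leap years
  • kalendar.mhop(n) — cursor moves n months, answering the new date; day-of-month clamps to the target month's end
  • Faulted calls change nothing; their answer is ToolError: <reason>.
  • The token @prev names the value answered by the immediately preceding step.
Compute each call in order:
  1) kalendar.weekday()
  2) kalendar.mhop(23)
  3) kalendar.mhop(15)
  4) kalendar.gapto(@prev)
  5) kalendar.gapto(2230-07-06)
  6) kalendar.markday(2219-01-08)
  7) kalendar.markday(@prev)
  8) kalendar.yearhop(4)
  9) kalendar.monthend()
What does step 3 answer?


Answer: 2230-12-28

Derivation:
-> weekday()
<- Sunday
-> mhop(n: 23)
<- 2229-09-28
-> mhop(n: 15)
<- 2230-12-28
-> gapto(d: @prev)
<- 0
-> gapto(d: 2230-07-06)
<- -175
-> markday(d: 2219-01-08)
<- 2219-01-08
-> markday(d: @prev)
<- 2219-01-08
-> yearhop(n: 4)
<- 2223-01-08
-> monthend()
<- 2223-01-31


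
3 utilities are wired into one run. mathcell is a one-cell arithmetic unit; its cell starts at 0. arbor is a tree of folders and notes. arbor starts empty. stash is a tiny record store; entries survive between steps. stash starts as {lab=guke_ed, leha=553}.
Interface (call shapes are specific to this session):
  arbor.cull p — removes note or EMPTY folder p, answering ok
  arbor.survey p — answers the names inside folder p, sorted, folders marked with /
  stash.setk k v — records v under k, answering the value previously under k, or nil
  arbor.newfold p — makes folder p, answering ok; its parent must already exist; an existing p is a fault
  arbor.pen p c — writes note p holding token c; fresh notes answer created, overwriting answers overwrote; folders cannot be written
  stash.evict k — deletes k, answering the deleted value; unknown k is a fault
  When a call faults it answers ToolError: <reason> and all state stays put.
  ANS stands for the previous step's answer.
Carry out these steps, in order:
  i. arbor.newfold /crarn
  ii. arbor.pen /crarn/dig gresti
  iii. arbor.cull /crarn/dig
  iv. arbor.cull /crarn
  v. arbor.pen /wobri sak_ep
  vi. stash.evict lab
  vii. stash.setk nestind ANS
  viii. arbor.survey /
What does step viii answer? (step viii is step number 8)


Answer: [wobri]

Derivation:
-> arbor.newfold(/crarn)
<- ok
-> arbor.pen(/crarn/dig, gresti)
<- created
-> arbor.cull(/crarn/dig)
<- ok
-> arbor.cull(/crarn)
<- ok
-> arbor.pen(/wobri, sak_ep)
<- created
-> stash.evict(lab)
<- guke_ed
-> stash.setk(nestind, ANS)
<- nil
-> arbor.survey(/)
<- [wobri]


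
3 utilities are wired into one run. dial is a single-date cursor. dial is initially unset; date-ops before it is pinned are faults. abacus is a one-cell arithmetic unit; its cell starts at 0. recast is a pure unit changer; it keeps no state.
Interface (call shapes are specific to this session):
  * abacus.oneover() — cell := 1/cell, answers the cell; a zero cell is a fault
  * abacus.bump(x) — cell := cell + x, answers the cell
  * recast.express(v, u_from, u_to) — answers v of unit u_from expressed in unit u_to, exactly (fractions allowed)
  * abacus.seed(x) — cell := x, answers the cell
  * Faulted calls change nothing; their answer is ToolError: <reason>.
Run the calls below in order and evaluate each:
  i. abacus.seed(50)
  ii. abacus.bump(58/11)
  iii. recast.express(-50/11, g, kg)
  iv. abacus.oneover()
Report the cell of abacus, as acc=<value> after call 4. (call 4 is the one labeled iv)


Answer: acc=11/608

Derivation:
> abacus.seed x='50'
= 50
> abacus.bump x='58/11'
= 608/11
> recast.express v='-50/11' u_from='g' u_to='kg'
= -1/220
> abacus.oneover
= 11/608


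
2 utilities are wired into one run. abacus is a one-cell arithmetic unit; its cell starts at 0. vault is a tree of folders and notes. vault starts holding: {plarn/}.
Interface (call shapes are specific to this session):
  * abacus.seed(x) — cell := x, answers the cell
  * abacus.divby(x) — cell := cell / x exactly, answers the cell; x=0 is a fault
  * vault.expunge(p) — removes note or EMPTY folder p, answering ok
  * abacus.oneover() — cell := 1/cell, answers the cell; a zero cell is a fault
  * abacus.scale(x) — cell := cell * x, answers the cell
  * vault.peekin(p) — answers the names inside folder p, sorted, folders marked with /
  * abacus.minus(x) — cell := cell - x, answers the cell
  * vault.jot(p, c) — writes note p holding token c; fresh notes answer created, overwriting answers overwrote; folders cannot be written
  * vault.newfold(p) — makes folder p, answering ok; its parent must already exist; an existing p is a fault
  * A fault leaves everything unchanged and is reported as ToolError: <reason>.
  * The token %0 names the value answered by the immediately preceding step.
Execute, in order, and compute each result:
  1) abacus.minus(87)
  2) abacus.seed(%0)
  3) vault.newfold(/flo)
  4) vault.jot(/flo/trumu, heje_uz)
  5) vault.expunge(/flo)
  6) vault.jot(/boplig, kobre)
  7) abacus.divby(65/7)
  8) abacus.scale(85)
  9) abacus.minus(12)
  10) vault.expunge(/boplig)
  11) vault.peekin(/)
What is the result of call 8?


Answer: -10353/13

Derivation:
-- abacus.minus(87) => -87
-- abacus.seed(%0) => -87
-- vault.newfold(/flo) => ok
-- vault.jot(/flo/trumu, heje_uz) => created
-- vault.expunge(/flo) => ToolError: not empty
-- vault.jot(/boplig, kobre) => created
-- abacus.divby(65/7) => -609/65
-- abacus.scale(85) => -10353/13
-- abacus.minus(12) => -10509/13
-- vault.expunge(/boplig) => ok
-- vault.peekin(/) => [flo/, plarn/]


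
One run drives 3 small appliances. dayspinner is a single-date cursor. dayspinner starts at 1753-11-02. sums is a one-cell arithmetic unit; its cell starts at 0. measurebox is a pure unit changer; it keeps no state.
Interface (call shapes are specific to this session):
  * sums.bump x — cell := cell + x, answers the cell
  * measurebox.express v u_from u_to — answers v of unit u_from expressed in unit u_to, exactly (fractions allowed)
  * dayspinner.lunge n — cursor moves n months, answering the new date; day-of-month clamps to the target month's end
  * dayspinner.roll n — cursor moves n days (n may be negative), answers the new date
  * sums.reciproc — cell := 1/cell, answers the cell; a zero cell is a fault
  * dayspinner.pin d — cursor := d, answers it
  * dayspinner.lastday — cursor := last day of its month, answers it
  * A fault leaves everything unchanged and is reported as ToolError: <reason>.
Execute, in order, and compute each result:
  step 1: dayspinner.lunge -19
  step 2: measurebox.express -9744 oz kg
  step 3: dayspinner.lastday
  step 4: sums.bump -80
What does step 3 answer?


→ dayspinner.lunge(n: -19)
← 1752-04-02
→ measurebox.express(v: -9744, u_from: oz, u_to: kg)
← -27623775333/100000000
→ dayspinner.lastday()
← 1752-04-30
→ sums.bump(x: -80)
← -80

Answer: 1752-04-30


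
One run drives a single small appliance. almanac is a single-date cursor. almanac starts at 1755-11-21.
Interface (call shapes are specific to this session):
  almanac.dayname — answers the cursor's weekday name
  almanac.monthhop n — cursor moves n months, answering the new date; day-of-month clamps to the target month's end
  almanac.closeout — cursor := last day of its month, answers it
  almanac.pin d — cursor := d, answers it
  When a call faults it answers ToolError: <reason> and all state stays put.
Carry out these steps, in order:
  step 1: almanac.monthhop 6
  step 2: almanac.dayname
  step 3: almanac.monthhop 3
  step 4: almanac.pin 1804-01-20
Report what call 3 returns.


Answer: 1756-08-21

Derivation:
>> monthhop(n=6)
<< 1756-05-21
>> dayname()
<< Friday
>> monthhop(n=3)
<< 1756-08-21
>> pin(d=1804-01-20)
<< 1804-01-20


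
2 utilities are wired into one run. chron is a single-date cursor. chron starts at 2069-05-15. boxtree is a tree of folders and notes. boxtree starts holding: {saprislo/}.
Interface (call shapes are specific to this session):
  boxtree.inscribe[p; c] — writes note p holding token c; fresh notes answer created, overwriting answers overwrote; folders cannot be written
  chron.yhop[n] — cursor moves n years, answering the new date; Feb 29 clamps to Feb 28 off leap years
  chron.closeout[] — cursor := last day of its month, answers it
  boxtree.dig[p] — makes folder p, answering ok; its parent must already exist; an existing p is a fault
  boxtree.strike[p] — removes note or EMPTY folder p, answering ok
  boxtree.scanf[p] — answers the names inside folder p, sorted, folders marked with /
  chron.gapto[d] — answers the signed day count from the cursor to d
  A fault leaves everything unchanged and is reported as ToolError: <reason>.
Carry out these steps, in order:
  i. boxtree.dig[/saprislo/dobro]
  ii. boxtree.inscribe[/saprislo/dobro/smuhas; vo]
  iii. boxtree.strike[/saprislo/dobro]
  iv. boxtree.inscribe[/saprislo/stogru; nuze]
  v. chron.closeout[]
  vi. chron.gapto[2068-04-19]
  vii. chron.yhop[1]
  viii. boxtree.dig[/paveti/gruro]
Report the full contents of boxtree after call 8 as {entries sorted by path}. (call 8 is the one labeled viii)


> boxtree.dig p=/saprislo/dobro
  ok
> boxtree.inscribe p=/saprislo/dobro/smuhas c=vo
  created
> boxtree.strike p=/saprislo/dobro
  ToolError: not empty
> boxtree.inscribe p=/saprislo/stogru c=nuze
  created
> chron.closeout
  2069-05-31
> chron.gapto d=2068-04-19
  -407
> chron.yhop n=1
  2070-05-31
> boxtree.dig p=/paveti/gruro
  ToolError: no parent

Answer: {saprislo/, saprislo/dobro/, saprislo/dobro/smuhas=vo, saprislo/stogru=nuze}


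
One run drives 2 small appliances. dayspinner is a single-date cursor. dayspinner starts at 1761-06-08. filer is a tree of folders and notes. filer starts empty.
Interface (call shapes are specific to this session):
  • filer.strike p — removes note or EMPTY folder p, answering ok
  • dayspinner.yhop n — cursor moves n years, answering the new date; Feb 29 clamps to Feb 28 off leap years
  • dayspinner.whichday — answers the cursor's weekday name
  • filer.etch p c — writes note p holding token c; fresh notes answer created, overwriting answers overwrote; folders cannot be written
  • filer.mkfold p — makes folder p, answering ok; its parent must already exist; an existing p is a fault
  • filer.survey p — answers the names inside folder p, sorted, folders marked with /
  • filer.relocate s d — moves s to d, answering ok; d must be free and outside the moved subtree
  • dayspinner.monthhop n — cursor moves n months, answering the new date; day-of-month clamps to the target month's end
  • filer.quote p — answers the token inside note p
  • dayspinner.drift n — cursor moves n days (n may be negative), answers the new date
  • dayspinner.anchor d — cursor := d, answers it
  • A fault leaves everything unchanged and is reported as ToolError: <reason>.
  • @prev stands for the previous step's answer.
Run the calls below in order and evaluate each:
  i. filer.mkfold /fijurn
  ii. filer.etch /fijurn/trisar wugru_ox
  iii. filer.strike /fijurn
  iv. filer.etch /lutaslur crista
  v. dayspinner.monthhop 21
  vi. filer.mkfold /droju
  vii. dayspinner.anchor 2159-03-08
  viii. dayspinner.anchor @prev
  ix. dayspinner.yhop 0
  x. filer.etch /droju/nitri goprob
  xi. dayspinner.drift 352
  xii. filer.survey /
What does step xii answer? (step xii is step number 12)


% 1. mkfold(p: /fijurn) == ok
% 2. etch(p: /fijurn/trisar, c: wugru_ox) == created
% 3. strike(p: /fijurn) == ToolError: not empty
% 4. etch(p: /lutaslur, c: crista) == created
% 5. monthhop(n: 21) == 1763-03-08
% 6. mkfold(p: /droju) == ok
% 7. anchor(d: 2159-03-08) == 2159-03-08
% 8. anchor(d: @prev) == 2159-03-08
% 9. yhop(n: 0) == 2159-03-08
% 10. etch(p: /droju/nitri, c: goprob) == created
% 11. drift(n: 352) == 2160-02-23
% 12. survey(p: /) == [droju/, fijurn/, lutaslur]

Answer: [droju/, fijurn/, lutaslur]


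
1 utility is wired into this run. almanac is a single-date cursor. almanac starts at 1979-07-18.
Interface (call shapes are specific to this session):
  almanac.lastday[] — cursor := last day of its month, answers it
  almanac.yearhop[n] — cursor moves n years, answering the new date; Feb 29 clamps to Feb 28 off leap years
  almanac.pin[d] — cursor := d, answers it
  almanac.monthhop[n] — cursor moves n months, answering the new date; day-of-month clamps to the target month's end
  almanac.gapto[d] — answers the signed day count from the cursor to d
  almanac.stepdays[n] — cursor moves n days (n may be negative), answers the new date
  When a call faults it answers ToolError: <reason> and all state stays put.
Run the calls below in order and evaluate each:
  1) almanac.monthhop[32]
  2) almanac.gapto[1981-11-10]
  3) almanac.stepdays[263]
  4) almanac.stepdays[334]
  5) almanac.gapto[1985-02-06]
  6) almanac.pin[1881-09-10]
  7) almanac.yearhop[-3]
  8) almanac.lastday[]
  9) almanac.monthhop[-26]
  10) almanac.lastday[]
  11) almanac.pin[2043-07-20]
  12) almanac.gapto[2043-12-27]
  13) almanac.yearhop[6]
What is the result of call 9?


I use monthhop with n: 32, giving 1982-03-18.
Then gapto with d: 1981-11-10, — result: -128.
I use stepdays with n: 263, giving 1982-12-06.
Next I call stepdays with n: 334, giving 1983-11-05.
Calling gapto with d: 1985-02-06, and observe 459.
Next I call pin with d: 1881-09-10, and observe 1881-09-10.
I try yearhop with n: -3, and get 1878-09-10.
Then lastday(), → 1878-09-30.
I use monthhop with n: -26, giving 1876-07-30.
I call lastday, and observe 1876-07-31.
I try pin with d: 2043-07-20, and see 2043-07-20.
I try gapto with d: 2043-12-27, and observe 160.
Now I run yearhop with n: 6, yielding 2049-07-20.

Answer: 1876-07-30


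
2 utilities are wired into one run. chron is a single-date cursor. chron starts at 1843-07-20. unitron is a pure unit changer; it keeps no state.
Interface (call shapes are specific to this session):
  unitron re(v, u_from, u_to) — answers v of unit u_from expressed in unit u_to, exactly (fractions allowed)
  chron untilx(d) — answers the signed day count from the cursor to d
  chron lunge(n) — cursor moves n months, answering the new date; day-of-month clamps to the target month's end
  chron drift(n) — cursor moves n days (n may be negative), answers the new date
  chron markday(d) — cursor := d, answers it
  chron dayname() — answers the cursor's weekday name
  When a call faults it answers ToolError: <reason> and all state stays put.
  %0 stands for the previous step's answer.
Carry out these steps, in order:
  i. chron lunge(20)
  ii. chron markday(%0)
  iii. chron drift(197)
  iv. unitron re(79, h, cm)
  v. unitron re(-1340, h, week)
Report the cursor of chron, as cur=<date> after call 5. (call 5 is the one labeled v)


==> chron lunge(20)
<== 1845-03-20
==> chron markday(%0)
<== 1845-03-20
==> chron drift(197)
<== 1845-10-03
==> unitron re(79, h, cm)
<== ToolError: incompatible units
==> unitron re(-1340, h, week)
<== -335/42

Answer: cur=1845-10-03


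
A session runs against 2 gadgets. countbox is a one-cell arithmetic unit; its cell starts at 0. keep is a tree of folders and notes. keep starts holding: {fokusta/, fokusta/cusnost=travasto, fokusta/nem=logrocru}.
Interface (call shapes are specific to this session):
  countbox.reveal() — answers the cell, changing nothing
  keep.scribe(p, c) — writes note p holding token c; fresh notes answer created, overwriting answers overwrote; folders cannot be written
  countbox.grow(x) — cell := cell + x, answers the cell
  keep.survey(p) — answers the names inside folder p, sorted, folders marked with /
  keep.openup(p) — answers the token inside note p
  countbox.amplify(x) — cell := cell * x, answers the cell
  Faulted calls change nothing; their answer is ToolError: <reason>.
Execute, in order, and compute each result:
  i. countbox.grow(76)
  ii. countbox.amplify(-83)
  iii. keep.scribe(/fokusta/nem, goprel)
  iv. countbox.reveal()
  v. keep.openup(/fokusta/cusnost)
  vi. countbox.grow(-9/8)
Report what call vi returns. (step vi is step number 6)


// 1. countbox.grow(x: 76) ~> 76
// 2. countbox.amplify(x: -83) ~> -6308
// 3. keep.scribe(p: /fokusta/nem, c: goprel) ~> overwrote
// 4. countbox.reveal() ~> -6308
// 5. keep.openup(p: /fokusta/cusnost) ~> travasto
// 6. countbox.grow(x: -9/8) ~> -50473/8

Answer: -50473/8


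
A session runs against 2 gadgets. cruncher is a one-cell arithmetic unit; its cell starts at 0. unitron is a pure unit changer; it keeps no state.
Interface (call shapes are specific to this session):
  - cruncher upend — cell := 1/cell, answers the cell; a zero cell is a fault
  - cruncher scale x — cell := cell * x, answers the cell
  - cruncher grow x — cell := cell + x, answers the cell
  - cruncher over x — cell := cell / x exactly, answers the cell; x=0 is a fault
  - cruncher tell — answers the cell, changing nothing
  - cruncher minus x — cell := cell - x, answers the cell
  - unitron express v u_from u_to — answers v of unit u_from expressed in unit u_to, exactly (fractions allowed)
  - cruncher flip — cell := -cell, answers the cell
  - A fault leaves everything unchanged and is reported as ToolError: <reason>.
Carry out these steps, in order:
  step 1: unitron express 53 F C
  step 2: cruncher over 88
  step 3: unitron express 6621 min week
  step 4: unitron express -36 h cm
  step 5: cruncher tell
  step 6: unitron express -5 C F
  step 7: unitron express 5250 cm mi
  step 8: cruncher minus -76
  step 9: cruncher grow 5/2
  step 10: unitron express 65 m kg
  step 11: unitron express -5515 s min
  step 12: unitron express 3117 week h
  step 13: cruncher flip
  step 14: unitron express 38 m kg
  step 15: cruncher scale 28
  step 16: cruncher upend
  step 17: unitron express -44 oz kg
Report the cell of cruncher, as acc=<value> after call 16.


Next I call unitron express passing v=53, u_from=F, u_to=C, which returns 35/3.
Invoking cruncher over passing x=88, which returns 0.
Then unitron express passing v=6621, u_from=min, u_to=week: 2207/3360.
Then unitron express passing v=-36, u_from=h, u_to=cm, and get ToolError: incompatible units.
I try cruncher tell(), and get 0.
Calling unitron express passing v=-5, u_from=C, u_to=F, and get 23.
I try unitron express passing v=5250, u_from=cm, u_to=mi, which returns 4375/134112.
Next I call cruncher minus passing x=-76, and observe 76.
I call cruncher grow passing x=5/2, yielding 157/2.
Then unitron express passing v=65, u_from=m, u_to=kg, yielding ToolError: incompatible units.
Next I call unitron express passing v=-5515, u_from=s, u_to=min, and see -1103/12.
I call unitron express passing v=3117, u_from=week, u_to=h, and see 523656.
Invoking cruncher flip(), and see -157/2.
I invoke unitron express passing v=38, u_from=m, u_to=kg, yielding ToolError: incompatible units.
Invoking cruncher scale passing x=28, and observe -2198.
I use cruncher upend, giving -1/2198.
Using unitron express passing v=-44, u_from=oz, u_to=kg, — result: -498951607/400000000.

Answer: acc=-1/2198


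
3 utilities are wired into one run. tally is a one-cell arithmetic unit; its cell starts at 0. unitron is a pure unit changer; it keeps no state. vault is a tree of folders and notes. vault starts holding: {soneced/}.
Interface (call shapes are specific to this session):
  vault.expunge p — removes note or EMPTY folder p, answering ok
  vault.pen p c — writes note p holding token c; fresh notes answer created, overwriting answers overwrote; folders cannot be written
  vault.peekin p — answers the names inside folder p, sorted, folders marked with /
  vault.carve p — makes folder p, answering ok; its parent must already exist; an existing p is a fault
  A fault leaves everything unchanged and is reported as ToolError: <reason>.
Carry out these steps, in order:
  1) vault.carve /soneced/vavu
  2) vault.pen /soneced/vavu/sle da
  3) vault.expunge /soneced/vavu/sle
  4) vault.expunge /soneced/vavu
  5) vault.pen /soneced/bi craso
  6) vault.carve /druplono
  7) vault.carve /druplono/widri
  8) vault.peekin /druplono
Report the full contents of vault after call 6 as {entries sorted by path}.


Do: vault.carve[p→/soneced/vavu]
See: ok
Do: vault.pen[p→/soneced/vavu/sle; c→da]
See: created
Do: vault.expunge[p→/soneced/vavu/sle]
See: ok
Do: vault.expunge[p→/soneced/vavu]
See: ok
Do: vault.pen[p→/soneced/bi; c→craso]
See: created
Do: vault.carve[p→/druplono]
See: ok
Do: vault.carve[p→/druplono/widri]
See: ok
Do: vault.peekin[p→/druplono]
See: [widri/]

Answer: {druplono/, soneced/, soneced/bi=craso}


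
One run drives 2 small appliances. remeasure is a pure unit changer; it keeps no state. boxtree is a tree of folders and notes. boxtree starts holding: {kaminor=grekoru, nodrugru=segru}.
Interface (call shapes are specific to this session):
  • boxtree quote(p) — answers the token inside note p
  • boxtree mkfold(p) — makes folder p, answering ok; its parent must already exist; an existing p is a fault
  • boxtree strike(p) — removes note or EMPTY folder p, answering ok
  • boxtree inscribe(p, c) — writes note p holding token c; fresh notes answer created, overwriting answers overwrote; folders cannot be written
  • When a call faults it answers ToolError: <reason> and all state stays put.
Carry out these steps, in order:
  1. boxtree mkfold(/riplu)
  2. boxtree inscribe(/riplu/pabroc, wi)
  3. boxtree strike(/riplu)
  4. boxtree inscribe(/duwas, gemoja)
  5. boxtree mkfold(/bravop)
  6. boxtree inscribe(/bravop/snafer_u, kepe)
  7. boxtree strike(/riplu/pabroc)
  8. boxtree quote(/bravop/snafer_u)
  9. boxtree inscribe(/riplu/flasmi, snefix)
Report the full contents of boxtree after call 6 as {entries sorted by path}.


I invoke boxtree mkfold with p→/riplu, and see ok.
I try boxtree inscribe with p→/riplu/pabroc, c→wi, → created.
Invoking boxtree strike with p→/riplu: ToolError: not empty.
Invoking boxtree inscribe with p→/duwas, c→gemoja, and see created.
I run boxtree mkfold with p→/bravop, → ok.
I try boxtree inscribe with p→/bravop/snafer_u, c→kepe, giving created.
Invoking boxtree strike with p→/riplu/pabroc: ok.
Invoking boxtree quote with p→/bravop/snafer_u, which returns kepe.
I use boxtree inscribe with p→/riplu/flasmi, c→snefix, and see created.

Answer: {bravop/, bravop/snafer_u=kepe, duwas=gemoja, kaminor=grekoru, nodrugru=segru, riplu/, riplu/pabroc=wi}


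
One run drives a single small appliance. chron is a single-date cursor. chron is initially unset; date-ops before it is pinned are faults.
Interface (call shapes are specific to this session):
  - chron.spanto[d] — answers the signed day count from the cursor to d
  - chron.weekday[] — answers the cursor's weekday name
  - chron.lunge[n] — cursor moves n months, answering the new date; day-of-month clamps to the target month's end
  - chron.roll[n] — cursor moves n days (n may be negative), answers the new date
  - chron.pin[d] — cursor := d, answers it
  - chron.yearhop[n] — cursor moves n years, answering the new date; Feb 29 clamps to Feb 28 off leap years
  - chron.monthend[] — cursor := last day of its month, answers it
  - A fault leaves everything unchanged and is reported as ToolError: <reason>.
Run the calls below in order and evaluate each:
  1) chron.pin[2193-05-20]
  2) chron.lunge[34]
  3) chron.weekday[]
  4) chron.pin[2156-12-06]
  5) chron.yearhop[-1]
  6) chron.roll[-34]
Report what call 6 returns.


Answer: 2155-11-02

Derivation:
·→ chron.pin(d=2193-05-20)
·← 2193-05-20
·→ chron.lunge(n=34)
·← 2196-03-20
·→ chron.weekday()
·← Sunday
·→ chron.pin(d=2156-12-06)
·← 2156-12-06
·→ chron.yearhop(n=-1)
·← 2155-12-06
·→ chron.roll(n=-34)
·← 2155-11-02


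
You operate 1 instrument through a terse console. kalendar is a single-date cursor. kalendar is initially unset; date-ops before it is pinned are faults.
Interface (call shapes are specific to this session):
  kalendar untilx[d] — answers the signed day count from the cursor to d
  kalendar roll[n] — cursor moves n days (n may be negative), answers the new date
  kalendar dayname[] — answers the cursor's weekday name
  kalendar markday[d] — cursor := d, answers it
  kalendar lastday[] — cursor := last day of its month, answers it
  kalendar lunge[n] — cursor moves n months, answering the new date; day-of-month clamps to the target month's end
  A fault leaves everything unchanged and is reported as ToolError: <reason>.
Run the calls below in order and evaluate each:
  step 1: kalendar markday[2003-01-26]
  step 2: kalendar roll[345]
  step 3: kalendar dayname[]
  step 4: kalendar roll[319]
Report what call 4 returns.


-- 1. kalendar markday(d: 2003-01-26) => 2003-01-26
-- 2. kalendar roll(n: 345) => 2004-01-06
-- 3. kalendar dayname() => Tuesday
-- 4. kalendar roll(n: 319) => 2004-11-20

Answer: 2004-11-20


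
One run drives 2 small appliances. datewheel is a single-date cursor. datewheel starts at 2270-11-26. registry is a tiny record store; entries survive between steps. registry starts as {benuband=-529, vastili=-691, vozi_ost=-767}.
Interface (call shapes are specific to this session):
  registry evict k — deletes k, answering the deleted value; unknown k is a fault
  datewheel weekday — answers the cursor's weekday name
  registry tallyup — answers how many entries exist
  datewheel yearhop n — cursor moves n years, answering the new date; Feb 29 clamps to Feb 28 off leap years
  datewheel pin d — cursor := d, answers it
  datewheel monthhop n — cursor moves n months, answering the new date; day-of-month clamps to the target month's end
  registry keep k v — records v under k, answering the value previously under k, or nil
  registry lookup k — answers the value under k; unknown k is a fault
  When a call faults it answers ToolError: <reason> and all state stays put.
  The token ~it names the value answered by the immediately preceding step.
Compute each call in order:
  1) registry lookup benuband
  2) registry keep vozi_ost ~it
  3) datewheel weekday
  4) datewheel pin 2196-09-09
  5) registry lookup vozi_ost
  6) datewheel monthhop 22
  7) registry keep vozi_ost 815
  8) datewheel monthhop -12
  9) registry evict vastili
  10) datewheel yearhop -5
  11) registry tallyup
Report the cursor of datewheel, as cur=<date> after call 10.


# 1. registry lookup(benuband) => -529
# 2. registry keep(vozi_ost, ~it) => -767
# 3. datewheel weekday() => Saturday
# 4. datewheel pin(2196-09-09) => 2196-09-09
# 5. registry lookup(vozi_ost) => -529
# 6. datewheel monthhop(22) => 2198-07-09
# 7. registry keep(vozi_ost, 815) => -529
# 8. datewheel monthhop(-12) => 2197-07-09
# 9. registry evict(vastili) => -691
# 10. datewheel yearhop(-5) => 2192-07-09
# 11. registry tallyup() => 2

Answer: cur=2192-07-09
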